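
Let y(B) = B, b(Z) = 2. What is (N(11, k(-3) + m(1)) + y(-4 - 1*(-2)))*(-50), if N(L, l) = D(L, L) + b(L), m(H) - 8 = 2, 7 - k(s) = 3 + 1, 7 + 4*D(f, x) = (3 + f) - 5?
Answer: -25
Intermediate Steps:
D(f, x) = -9/4 + f/4 (D(f, x) = -7/4 + ((3 + f) - 5)/4 = -7/4 + (-2 + f)/4 = -7/4 + (-½ + f/4) = -9/4 + f/4)
k(s) = 3 (k(s) = 7 - (3 + 1) = 7 - 1*4 = 7 - 4 = 3)
m(H) = 10 (m(H) = 8 + 2 = 10)
N(L, l) = -¼ + L/4 (N(L, l) = (-9/4 + L/4) + 2 = -¼ + L/4)
(N(11, k(-3) + m(1)) + y(-4 - 1*(-2)))*(-50) = ((-¼ + (¼)*11) + (-4 - 1*(-2)))*(-50) = ((-¼ + 11/4) + (-4 + 2))*(-50) = (5/2 - 2)*(-50) = (½)*(-50) = -25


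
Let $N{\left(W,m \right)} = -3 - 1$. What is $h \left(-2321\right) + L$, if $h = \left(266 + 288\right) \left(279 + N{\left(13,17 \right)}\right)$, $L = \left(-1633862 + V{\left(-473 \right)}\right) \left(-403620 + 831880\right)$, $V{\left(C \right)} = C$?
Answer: $-700273911450$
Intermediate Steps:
$N{\left(W,m \right)} = -4$ ($N{\left(W,m \right)} = -3 - 1 = -4$)
$L = -699920307100$ ($L = \left(-1633862 - 473\right) \left(-403620 + 831880\right) = \left(-1634335\right) 428260 = -699920307100$)
$h = 152350$ ($h = \left(266 + 288\right) \left(279 - 4\right) = 554 \cdot 275 = 152350$)
$h \left(-2321\right) + L = 152350 \left(-2321\right) - 699920307100 = -353604350 - 699920307100 = -700273911450$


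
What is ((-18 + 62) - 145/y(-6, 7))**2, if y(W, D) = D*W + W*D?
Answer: 14753281/7056 ≈ 2090.9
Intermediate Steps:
y(W, D) = 2*D*W (y(W, D) = D*W + D*W = 2*D*W)
((-18 + 62) - 145/y(-6, 7))**2 = ((-18 + 62) - 145/(2*7*(-6)))**2 = (44 - 145/(-84))**2 = (44 - 145*(-1/84))**2 = (44 + 145/84)**2 = (3841/84)**2 = 14753281/7056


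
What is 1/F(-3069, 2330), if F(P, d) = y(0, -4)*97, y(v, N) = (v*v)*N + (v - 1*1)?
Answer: -1/97 ≈ -0.010309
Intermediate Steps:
y(v, N) = -1 + v + N*v**2 (y(v, N) = v**2*N + (v - 1) = N*v**2 + (-1 + v) = -1 + v + N*v**2)
F(P, d) = -97 (F(P, d) = (-1 + 0 - 4*0**2)*97 = (-1 + 0 - 4*0)*97 = (-1 + 0 + 0)*97 = -1*97 = -97)
1/F(-3069, 2330) = 1/(-97) = -1/97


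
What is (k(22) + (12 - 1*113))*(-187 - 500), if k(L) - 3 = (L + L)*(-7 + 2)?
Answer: 218466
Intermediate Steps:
k(L) = 3 - 10*L (k(L) = 3 + (L + L)*(-7 + 2) = 3 + (2*L)*(-5) = 3 - 10*L)
(k(22) + (12 - 1*113))*(-187 - 500) = ((3 - 10*22) + (12 - 1*113))*(-187 - 500) = ((3 - 220) + (12 - 113))*(-687) = (-217 - 101)*(-687) = -318*(-687) = 218466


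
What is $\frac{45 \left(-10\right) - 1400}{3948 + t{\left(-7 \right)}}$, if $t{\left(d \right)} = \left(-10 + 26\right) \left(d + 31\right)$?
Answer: $- \frac{925}{2166} \approx -0.42705$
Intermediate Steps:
$t{\left(d \right)} = 496 + 16 d$ ($t{\left(d \right)} = 16 \left(31 + d\right) = 496 + 16 d$)
$\frac{45 \left(-10\right) - 1400}{3948 + t{\left(-7 \right)}} = \frac{45 \left(-10\right) - 1400}{3948 + \left(496 + 16 \left(-7\right)\right)} = \frac{-450 - 1400}{3948 + \left(496 - 112\right)} = - \frac{1850}{3948 + 384} = - \frac{1850}{4332} = \left(-1850\right) \frac{1}{4332} = - \frac{925}{2166}$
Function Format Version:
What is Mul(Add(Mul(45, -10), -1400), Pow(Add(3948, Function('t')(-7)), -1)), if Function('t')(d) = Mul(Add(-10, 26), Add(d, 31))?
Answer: Rational(-925, 2166) ≈ -0.42705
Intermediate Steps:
Function('t')(d) = Add(496, Mul(16, d)) (Function('t')(d) = Mul(16, Add(31, d)) = Add(496, Mul(16, d)))
Mul(Add(Mul(45, -10), -1400), Pow(Add(3948, Function('t')(-7)), -1)) = Mul(Add(Mul(45, -10), -1400), Pow(Add(3948, Add(496, Mul(16, -7))), -1)) = Mul(Add(-450, -1400), Pow(Add(3948, Add(496, -112)), -1)) = Mul(-1850, Pow(Add(3948, 384), -1)) = Mul(-1850, Pow(4332, -1)) = Mul(-1850, Rational(1, 4332)) = Rational(-925, 2166)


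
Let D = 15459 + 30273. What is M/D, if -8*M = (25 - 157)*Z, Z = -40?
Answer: -55/3811 ≈ -0.014432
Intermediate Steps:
D = 45732
M = -660 (M = -(25 - 157)*(-40)/8 = -(-33)*(-40)/2 = -⅛*5280 = -660)
M/D = -660/45732 = -660*1/45732 = -55/3811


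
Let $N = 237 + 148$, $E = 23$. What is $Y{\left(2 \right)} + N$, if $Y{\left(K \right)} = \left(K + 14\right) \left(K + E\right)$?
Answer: $785$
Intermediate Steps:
$N = 385$
$Y{\left(K \right)} = \left(14 + K\right) \left(23 + K\right)$ ($Y{\left(K \right)} = \left(K + 14\right) \left(K + 23\right) = \left(14 + K\right) \left(23 + K\right)$)
$Y{\left(2 \right)} + N = \left(322 + 2^{2} + 37 \cdot 2\right) + 385 = \left(322 + 4 + 74\right) + 385 = 400 + 385 = 785$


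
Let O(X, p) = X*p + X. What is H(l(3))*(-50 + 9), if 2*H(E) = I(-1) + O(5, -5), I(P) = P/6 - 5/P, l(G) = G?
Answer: 3731/12 ≈ 310.92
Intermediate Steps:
O(X, p) = X + X*p
I(P) = -5/P + P/6 (I(P) = P*(⅙) - 5/P = P/6 - 5/P = -5/P + P/6)
H(E) = -91/12 (H(E) = ((-5/(-1) + (⅙)*(-1)) + 5*(1 - 5))/2 = ((-5*(-1) - ⅙) + 5*(-4))/2 = ((5 - ⅙) - 20)/2 = (29/6 - 20)/2 = (½)*(-91/6) = -91/12)
H(l(3))*(-50 + 9) = -91*(-50 + 9)/12 = -91/12*(-41) = 3731/12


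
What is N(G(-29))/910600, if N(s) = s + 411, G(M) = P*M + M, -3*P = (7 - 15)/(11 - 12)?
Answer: 689/1365900 ≈ 0.00050443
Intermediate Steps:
P = -8/3 (P = -(7 - 15)/(3*(11 - 12)) = -(-8)/(3*(-1)) = -(-8)*(-1)/3 = -⅓*8 = -8/3 ≈ -2.6667)
G(M) = -5*M/3 (G(M) = -8*M/3 + M = -5*M/3)
N(s) = 411 + s
N(G(-29))/910600 = (411 - 5/3*(-29))/910600 = (411 + 145/3)*(1/910600) = (1378/3)*(1/910600) = 689/1365900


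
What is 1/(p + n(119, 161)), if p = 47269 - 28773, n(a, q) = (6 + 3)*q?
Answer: 1/19945 ≈ 5.0138e-5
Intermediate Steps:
n(a, q) = 9*q
p = 18496
1/(p + n(119, 161)) = 1/(18496 + 9*161) = 1/(18496 + 1449) = 1/19945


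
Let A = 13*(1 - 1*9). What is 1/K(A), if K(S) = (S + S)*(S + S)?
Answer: 1/43264 ≈ 2.3114e-5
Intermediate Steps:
A = -104 (A = 13*(1 - 9) = 13*(-8) = -104)
K(S) = 4*S² (K(S) = (2*S)*(2*S) = 4*S²)
1/K(A) = 1/(4*(-104)²) = 1/(4*10816) = 1/43264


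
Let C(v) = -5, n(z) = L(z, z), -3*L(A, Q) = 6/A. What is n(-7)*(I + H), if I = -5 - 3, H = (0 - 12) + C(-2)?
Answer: -50/7 ≈ -7.1429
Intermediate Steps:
L(A, Q) = -2/A
n(z) = -2/z
H = -17 (H = (0 - 12) - 5 = -12 - 5 = -17)
I = -8
n(-7)*(I + H) = (-2/(-7))*(-8 - 17) = -2*(-⅐)*(-25) = (2/7)*(-25) = -50/7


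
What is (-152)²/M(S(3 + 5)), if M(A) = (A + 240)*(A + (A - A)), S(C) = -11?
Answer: -23104/2519 ≈ -9.1719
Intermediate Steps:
M(A) = A*(240 + A) (M(A) = (240 + A)*(A + 0) = (240 + A)*A = A*(240 + A))
(-152)²/M(S(3 + 5)) = (-152)²/((-11*(240 - 11))) = 23104/((-11*229)) = 23104/(-2519) = 23104*(-1/2519) = -23104/2519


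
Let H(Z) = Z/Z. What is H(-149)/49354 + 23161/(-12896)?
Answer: -571537549/318234592 ≈ -1.7960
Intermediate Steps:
H(Z) = 1
H(-149)/49354 + 23161/(-12896) = 1/49354 + 23161/(-12896) = 1*(1/49354) + 23161*(-1/12896) = 1/49354 - 23161/12896 = -571537549/318234592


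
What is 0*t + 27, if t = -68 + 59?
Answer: 27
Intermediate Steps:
t = -9
0*t + 27 = 0*(-9) + 27 = 0 + 27 = 27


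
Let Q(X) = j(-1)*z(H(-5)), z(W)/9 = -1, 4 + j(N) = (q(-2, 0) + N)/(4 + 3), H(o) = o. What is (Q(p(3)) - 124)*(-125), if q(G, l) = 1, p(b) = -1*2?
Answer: 11000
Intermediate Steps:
p(b) = -2
j(N) = -27/7 + N/7 (j(N) = -4 + (1 + N)/(4 + 3) = -4 + (1 + N)/7 = -4 + (1 + N)*(⅐) = -4 + (⅐ + N/7) = -27/7 + N/7)
z(W) = -9 (z(W) = 9*(-1) = -9)
Q(X) = 36 (Q(X) = (-27/7 + (⅐)*(-1))*(-9) = (-27/7 - ⅐)*(-9) = -4*(-9) = 36)
(Q(p(3)) - 124)*(-125) = (36 - 124)*(-125) = -88*(-125) = 11000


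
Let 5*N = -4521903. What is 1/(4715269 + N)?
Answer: 5/19054442 ≈ 2.6241e-7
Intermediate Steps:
N = -4521903/5 (N = (⅕)*(-4521903) = -4521903/5 ≈ -9.0438e+5)
1/(4715269 + N) = 1/(4715269 - 4521903/5) = 1/(19054442/5) = 5/19054442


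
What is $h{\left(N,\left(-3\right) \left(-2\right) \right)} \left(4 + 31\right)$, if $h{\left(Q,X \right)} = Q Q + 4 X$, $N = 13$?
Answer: $6755$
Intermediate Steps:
$h{\left(Q,X \right)} = Q^{2} + 4 X$
$h{\left(N,\left(-3\right) \left(-2\right) \right)} \left(4 + 31\right) = \left(13^{2} + 4 \left(\left(-3\right) \left(-2\right)\right)\right) \left(4 + 31\right) = \left(169 + 4 \cdot 6\right) 35 = \left(169 + 24\right) 35 = 193 \cdot 35 = 6755$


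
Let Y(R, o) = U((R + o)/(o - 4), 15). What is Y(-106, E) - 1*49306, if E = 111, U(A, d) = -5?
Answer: -49311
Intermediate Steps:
Y(R, o) = -5
Y(-106, E) - 1*49306 = -5 - 1*49306 = -5 - 49306 = -49311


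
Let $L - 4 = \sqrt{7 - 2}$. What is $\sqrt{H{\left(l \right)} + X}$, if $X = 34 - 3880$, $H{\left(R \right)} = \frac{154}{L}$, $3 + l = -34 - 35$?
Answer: $\frac{\sqrt{-15230 - 3846 \sqrt{5}}}{\sqrt{4 + \sqrt{5}}} \approx 61.817 i$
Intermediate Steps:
$L = 4 + \sqrt{5}$ ($L = 4 + \sqrt{7 - 2} = 4 + \sqrt{5} \approx 6.2361$)
$l = -72$ ($l = -3 - 69 = -72$)
$H{\left(R \right)} = \frac{154}{4 + \sqrt{5}}$
$X = -3846$ ($X = 34 - 3880 = -3846$)
$\sqrt{H{\left(l \right)} + X} = \sqrt{\left(56 - 14 \sqrt{5}\right) - 3846} = \sqrt{-3790 - 14 \sqrt{5}}$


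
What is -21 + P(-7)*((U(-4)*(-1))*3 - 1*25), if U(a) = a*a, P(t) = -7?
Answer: 490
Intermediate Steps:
U(a) = a²
-21 + P(-7)*((U(-4)*(-1))*3 - 1*25) = -21 - 7*(((-4)²*(-1))*3 - 1*25) = -21 - 7*((16*(-1))*3 - 25) = -21 - 7*(-16*3 - 25) = -21 - 7*(-48 - 25) = -21 - 7*(-73) = -21 + 511 = 490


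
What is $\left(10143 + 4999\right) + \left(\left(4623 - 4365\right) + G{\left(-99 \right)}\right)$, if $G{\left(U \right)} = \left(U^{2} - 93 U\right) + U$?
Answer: $34309$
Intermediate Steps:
$G{\left(U \right)} = U^{2} - 92 U$
$\left(10143 + 4999\right) + \left(\left(4623 - 4365\right) + G{\left(-99 \right)}\right) = \left(10143 + 4999\right) - \left(-258 + 99 \left(-92 - 99\right)\right) = 15142 + \left(258 - -18909\right) = 15142 + \left(258 + 18909\right) = 15142 + 19167 = 34309$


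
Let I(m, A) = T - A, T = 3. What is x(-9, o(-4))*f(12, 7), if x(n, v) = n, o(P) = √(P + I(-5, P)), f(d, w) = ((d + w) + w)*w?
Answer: -1638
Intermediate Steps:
I(m, A) = 3 - A
f(d, w) = w*(d + 2*w) (f(d, w) = (d + 2*w)*w = w*(d + 2*w))
o(P) = √3 (o(P) = √(P + (3 - P)) = √3)
x(-9, o(-4))*f(12, 7) = -63*(12 + 2*7) = -63*(12 + 14) = -63*26 = -9*182 = -1638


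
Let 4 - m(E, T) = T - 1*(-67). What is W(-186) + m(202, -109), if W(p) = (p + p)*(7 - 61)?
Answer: 20134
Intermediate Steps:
m(E, T) = -63 - T (m(E, T) = 4 - (T - 1*(-67)) = 4 - (T + 67) = 4 - (67 + T) = 4 + (-67 - T) = -63 - T)
W(p) = -108*p (W(p) = (2*p)*(-54) = -108*p)
W(-186) + m(202, -109) = -108*(-186) + (-63 - 1*(-109)) = 20088 + (-63 + 109) = 20088 + 46 = 20134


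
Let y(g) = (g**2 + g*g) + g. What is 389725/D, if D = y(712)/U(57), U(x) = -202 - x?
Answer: -4037551/40584 ≈ -99.486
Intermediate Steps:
y(g) = g + 2*g**2 (y(g) = (g**2 + g**2) + g = 2*g**2 + g = g + 2*g**2)
D = -1014600/259 (D = (712*(1 + 2*712))/(-202 - 1*57) = (712*(1 + 1424))/(-202 - 57) = (712*1425)/(-259) = 1014600*(-1/259) = -1014600/259 ≈ -3917.4)
389725/D = 389725/(-1014600/259) = 389725*(-259/1014600) = -4037551/40584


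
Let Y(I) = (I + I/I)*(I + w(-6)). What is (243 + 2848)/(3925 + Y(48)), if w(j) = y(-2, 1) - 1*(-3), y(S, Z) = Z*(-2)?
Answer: 3091/6326 ≈ 0.48862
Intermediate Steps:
y(S, Z) = -2*Z
w(j) = 1 (w(j) = -2*1 - 1*(-3) = -2 + 3 = 1)
Y(I) = (1 + I)² (Y(I) = (I + I/I)*(I + 1) = (I + 1)*(1 + I) = (1 + I)*(1 + I) = (1 + I)²)
(243 + 2848)/(3925 + Y(48)) = (243 + 2848)/(3925 + (1 + 48² + 2*48)) = 3091/(3925 + (1 + 2304 + 96)) = 3091/(3925 + 2401) = 3091/6326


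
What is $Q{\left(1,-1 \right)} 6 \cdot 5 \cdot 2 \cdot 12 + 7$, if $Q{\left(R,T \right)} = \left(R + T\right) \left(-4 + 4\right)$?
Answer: $7$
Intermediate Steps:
$Q{\left(R,T \right)} = 0$ ($Q{\left(R,T \right)} = \left(R + T\right) 0 = 0$)
$Q{\left(1,-1 \right)} 6 \cdot 5 \cdot 2 \cdot 12 + 7 = 0 \cdot 6 \cdot 5 \cdot 2 \cdot 12 + 7 = 0 \cdot 30 \cdot 2 \cdot 12 + 7 = 0 \cdot 2 \cdot 12 + 7 = 0 \cdot 12 + 7 = 0 + 7 = 7$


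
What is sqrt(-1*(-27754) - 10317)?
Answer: sqrt(17437) ≈ 132.05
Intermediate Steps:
sqrt(-1*(-27754) - 10317) = sqrt(27754 - 10317) = sqrt(17437)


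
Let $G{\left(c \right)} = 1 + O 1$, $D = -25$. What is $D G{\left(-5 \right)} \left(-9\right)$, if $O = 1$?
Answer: $450$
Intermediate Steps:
$G{\left(c \right)} = 2$ ($G{\left(c \right)} = 1 + 1 \cdot 1 = 1 + 1 = 2$)
$D G{\left(-5 \right)} \left(-9\right) = \left(-25\right) 2 \left(-9\right) = \left(-50\right) \left(-9\right) = 450$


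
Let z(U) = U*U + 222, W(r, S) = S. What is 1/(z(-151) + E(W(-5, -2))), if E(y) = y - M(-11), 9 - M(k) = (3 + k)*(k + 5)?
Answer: 1/23060 ≈ 4.3365e-5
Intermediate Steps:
z(U) = 222 + U² (z(U) = U² + 222 = 222 + U²)
M(k) = 9 - (3 + k)*(5 + k) (M(k) = 9 - (3 + k)*(k + 5) = 9 - (3 + k)*(5 + k))
E(y) = 39 + y (E(y) = y - (-6 - 1*(-11)² - 8*(-11)) = y - (-6 - 1*121 + 88) = y - (-6 - 121 + 88) = y - 1*(-39) = y + 39 = 39 + y)
1/(z(-151) + E(W(-5, -2))) = 1/((222 + (-151)²) + (39 - 2)) = 1/((222 + 22801) + 37) = 1/(23023 + 37) = 1/23060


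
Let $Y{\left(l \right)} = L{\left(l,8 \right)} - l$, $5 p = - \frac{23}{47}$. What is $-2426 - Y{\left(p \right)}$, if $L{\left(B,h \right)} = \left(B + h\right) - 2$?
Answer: $-2432$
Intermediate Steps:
$L{\left(B,h \right)} = -2 + B + h$
$p = - \frac{23}{235}$ ($p = \frac{\left(-23\right) \frac{1}{47}}{5} = \frac{1}{5} \left(- \frac{23}{47}\right) = - \frac{23}{235} \approx -0.097872$)
$Y{\left(l \right)} = 6$ ($Y{\left(l \right)} = \left(-2 + l + 8\right) - l = \left(6 + l\right) - l = 6$)
$-2426 - Y{\left(p \right)} = -2426 - 6 = -2432$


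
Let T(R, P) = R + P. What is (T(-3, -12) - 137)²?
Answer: 23104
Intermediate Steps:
T(R, P) = P + R
(T(-3, -12) - 137)² = ((-12 - 3) - 137)² = (-15 - 137)² = (-152)² = 23104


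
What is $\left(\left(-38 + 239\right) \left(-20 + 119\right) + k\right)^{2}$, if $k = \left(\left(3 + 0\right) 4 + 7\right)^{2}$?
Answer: $410467600$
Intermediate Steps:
$k = 361$ ($k = \left(3 \cdot 4 + 7\right)^{2} = \left(12 + 7\right)^{2} = 19^{2} = 361$)
$\left(\left(-38 + 239\right) \left(-20 + 119\right) + k\right)^{2} = \left(\left(-38 + 239\right) \left(-20 + 119\right) + 361\right)^{2} = \left(201 \cdot 99 + 361\right)^{2} = \left(19899 + 361\right)^{2} = 20260^{2} = 410467600$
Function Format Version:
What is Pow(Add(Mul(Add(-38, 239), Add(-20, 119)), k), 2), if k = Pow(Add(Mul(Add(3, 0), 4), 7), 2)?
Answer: 410467600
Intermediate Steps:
k = 361 (k = Pow(Add(Mul(3, 4), 7), 2) = Pow(Add(12, 7), 2) = Pow(19, 2) = 361)
Pow(Add(Mul(Add(-38, 239), Add(-20, 119)), k), 2) = Pow(Add(Mul(Add(-38, 239), Add(-20, 119)), 361), 2) = Pow(Add(Mul(201, 99), 361), 2) = Pow(Add(19899, 361), 2) = Pow(20260, 2) = 410467600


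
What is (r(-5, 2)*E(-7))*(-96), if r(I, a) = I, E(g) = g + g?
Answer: -6720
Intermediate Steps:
E(g) = 2*g
(r(-5, 2)*E(-7))*(-96) = -10*(-7)*(-96) = -5*(-14)*(-96) = 70*(-96) = -6720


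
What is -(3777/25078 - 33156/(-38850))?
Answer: -163037103/162380050 ≈ -1.0040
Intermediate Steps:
-(3777/25078 - 33156/(-38850)) = -(3777*(1/25078) - 33156*(-1/38850)) = -(3777/25078 + 5526/6475) = -1*163037103/162380050 = -163037103/162380050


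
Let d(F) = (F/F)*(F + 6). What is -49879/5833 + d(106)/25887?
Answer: -1290564377/150998871 ≈ -8.5468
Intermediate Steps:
d(F) = 6 + F (d(F) = 1*(6 + F) = 6 + F)
-49879/5833 + d(106)/25887 = -49879/5833 + (6 + 106)/25887 = -49879*1/5833 + 112*(1/25887) = -49879/5833 + 112/25887 = -1290564377/150998871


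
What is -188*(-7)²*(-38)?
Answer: 350056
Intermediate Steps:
-188*(-7)²*(-38) = -188*49*(-38) = -9212*(-38) = 350056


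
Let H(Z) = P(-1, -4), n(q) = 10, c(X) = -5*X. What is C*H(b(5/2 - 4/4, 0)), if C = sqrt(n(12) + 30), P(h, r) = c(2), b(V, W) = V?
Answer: -20*sqrt(10) ≈ -63.246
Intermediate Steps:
P(h, r) = -10 (P(h, r) = -5*2 = -10)
H(Z) = -10
C = 2*sqrt(10) (C = sqrt(10 + 30) = sqrt(40) = 2*sqrt(10) ≈ 6.3246)
C*H(b(5/2 - 4/4, 0)) = (2*sqrt(10))*(-10) = -20*sqrt(10)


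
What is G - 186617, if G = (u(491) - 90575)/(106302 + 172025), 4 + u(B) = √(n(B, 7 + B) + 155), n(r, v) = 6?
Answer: -51940640338/278327 + √161/278327 ≈ -1.8662e+5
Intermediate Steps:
u(B) = -4 + √161 (u(B) = -4 + √(6 + 155) = -4 + √161)
G = -90579/278327 + √161/278327 (G = ((-4 + √161) - 90575)/(106302 + 172025) = (-90579 + √161)/278327 = (-90579 + √161)*(1/278327) = -90579/278327 + √161/278327 ≈ -0.32540)
G - 186617 = (-90579/278327 + √161/278327) - 186617 = -51940640338/278327 + √161/278327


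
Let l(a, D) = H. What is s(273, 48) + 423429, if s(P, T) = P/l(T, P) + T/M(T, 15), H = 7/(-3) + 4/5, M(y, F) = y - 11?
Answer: 360187668/851 ≈ 4.2325e+5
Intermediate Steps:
M(y, F) = -11 + y
H = -23/15 (H = 7*(-1/3) + 4*(1/5) = -7/3 + 4/5 = -23/15 ≈ -1.5333)
l(a, D) = -23/15
s(P, T) = -15*P/23 + T/(-11 + T) (s(P, T) = P/(-23/15) + T/(-11 + T) = P*(-15/23) + T/(-11 + T) = -15*P/23 + T/(-11 + T))
s(273, 48) + 423429 = (48 - 15/23*273*(-11 + 48))/(-11 + 48) + 423429 = (48 - 15/23*273*37)/37 + 423429 = (48 - 151515/23)/37 + 423429 = (1/37)*(-150411/23) + 423429 = -150411/851 + 423429 = 360187668/851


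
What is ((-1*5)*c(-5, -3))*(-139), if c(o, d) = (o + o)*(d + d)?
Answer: 41700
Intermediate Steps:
c(o, d) = 4*d*o (c(o, d) = (2*o)*(2*d) = 4*d*o)
((-1*5)*c(-5, -3))*(-139) = ((-1*5)*(4*(-3)*(-5)))*(-139) = -5*60*(-139) = -300*(-139) = 41700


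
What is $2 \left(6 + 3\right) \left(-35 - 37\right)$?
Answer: $-1296$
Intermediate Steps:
$2 \left(6 + 3\right) \left(-35 - 37\right) = 2 \cdot 9 \left(-72\right) = 18 \left(-72\right) = -1296$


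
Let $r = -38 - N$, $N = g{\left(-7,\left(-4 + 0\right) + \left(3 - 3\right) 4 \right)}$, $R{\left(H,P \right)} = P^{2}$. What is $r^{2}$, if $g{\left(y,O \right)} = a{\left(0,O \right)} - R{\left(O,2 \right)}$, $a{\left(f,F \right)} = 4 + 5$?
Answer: $1849$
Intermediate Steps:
$a{\left(f,F \right)} = 9$
$g{\left(y,O \right)} = 5$ ($g{\left(y,O \right)} = 9 - 2^{2} = 9 - 4 = 5$)
$N = 5$
$r = -43$ ($r = -38 - 5 = -43$)
$r^{2} = \left(-43\right)^{2} = 1849$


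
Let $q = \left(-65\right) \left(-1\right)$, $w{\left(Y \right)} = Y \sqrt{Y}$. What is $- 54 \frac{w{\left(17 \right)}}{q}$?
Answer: $- \frac{918 \sqrt{17}}{65} \approx -58.231$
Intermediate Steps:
$w{\left(Y \right)} = Y^{\frac{3}{2}}$
$q = 65$
$- 54 \frac{w{\left(17 \right)}}{q} = - 54 \frac{17^{\frac{3}{2}}}{65} = - 54 \cdot 17 \sqrt{17} \cdot \frac{1}{65} = - 54 \frac{17 \sqrt{17}}{65} = - \frac{918 \sqrt{17}}{65}$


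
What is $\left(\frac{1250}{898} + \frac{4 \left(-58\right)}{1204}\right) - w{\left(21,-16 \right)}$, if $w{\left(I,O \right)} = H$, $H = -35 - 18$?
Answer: $\frac{7324980}{135149} \approx 54.199$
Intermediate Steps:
$H = -53$
$w{\left(I,O \right)} = -53$
$\left(\frac{1250}{898} + \frac{4 \left(-58\right)}{1204}\right) - w{\left(21,-16 \right)} = \left(\frac{1250}{898} + \frac{4 \left(-58\right)}{1204}\right) - -53 = \left(1250 \cdot \frac{1}{898} - \frac{58}{301}\right) + 53 = \left(\frac{625}{449} - \frac{58}{301}\right) + 53 = \frac{162083}{135149} + 53 = \frac{7324980}{135149}$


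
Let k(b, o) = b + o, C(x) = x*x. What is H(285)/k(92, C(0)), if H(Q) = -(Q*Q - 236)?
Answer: -80989/92 ≈ -880.32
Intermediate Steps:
C(x) = x²
H(Q) = 236 - Q² (H(Q) = -(Q² - 236) = -(-236 + Q²) = 236 - Q²)
H(285)/k(92, C(0)) = (236 - 1*285²)/(92 + 0²) = (236 - 1*81225)/(92 + 0) = (236 - 81225)/92 = -80989*1/92 = -80989/92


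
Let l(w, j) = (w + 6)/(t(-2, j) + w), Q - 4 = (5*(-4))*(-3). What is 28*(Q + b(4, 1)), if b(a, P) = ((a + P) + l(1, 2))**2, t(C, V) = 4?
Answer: 73472/25 ≈ 2938.9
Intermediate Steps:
Q = 64 (Q = 4 + (5*(-4))*(-3) = 4 - 20*(-3) = 4 + 60 = 64)
l(w, j) = (6 + w)/(4 + w) (l(w, j) = (w + 6)/(4 + w) = (6 + w)/(4 + w))
b(a, P) = (7/5 + P + a)**2 (b(a, P) = ((a + P) + (6 + 1)/(4 + 1))**2 = ((P + a) + 7/5)**2 = (7/5 + P + a)**2)
28*(Q + b(4, 1)) = 28*(64 + (7 + 5*1 + 5*4)**2/25) = 28*(64 + (7 + 5 + 20)**2/25) = 28*(64 + (1/25)*32**2) = 28*(64 + (1/25)*1024) = 28*(64 + 1024/25) = 28*(2624/25) = 73472/25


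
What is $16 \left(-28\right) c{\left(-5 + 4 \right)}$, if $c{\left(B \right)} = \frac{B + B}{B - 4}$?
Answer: $- \frac{896}{5} \approx -179.2$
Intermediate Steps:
$c{\left(B \right)} = \frac{2 B}{-4 + B}$
$16 \left(-28\right) c{\left(-5 + 4 \right)} = 16 \left(-28\right) \frac{2 \left(-5 + 4\right)}{-4 + \left(-5 + 4\right)} = - 448 \cdot 2 \left(-1\right) \frac{1}{-4 - 1} = - 448 \cdot 2 \left(-1\right) \frac{1}{-5} = - 448 \cdot 2 \left(-1\right) \left(- \frac{1}{5}\right) = \left(-448\right) \frac{2}{5} = - \frac{896}{5}$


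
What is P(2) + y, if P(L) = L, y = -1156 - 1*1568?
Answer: -2722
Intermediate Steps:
y = -2724 (y = -1156 - 1568 = -2724)
P(2) + y = 2 - 2724 = -2722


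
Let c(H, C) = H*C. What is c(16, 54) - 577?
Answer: 287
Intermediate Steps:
c(H, C) = C*H
c(16, 54) - 577 = 54*16 - 577 = 864 - 577 = 287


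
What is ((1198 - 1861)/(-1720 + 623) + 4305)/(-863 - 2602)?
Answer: -1574416/1267035 ≈ -1.2426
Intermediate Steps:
((1198 - 1861)/(-1720 + 623) + 4305)/(-863 - 2602) = (-663/(-1097) + 4305)/(-3465) = (-663*(-1/1097) + 4305)*(-1/3465) = (663/1097 + 4305)*(-1/3465) = (4723248/1097)*(-1/3465) = -1574416/1267035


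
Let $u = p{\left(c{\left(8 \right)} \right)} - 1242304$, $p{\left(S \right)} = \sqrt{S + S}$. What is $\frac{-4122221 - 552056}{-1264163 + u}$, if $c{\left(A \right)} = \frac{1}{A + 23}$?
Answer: $\frac{363193552530129}{194753681484757} + \frac{4674277 \sqrt{62}}{194753681484757} \approx 1.8649$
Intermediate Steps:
$c{\left(A \right)} = \frac{1}{23 + A}$
$p{\left(S \right)} = \sqrt{2} \sqrt{S}$ ($p{\left(S \right)} = \sqrt{2 S} = \sqrt{2} \sqrt{S}$)
$u = -1242304 + \frac{\sqrt{62}}{31}$ ($u = \sqrt{2} \sqrt{\frac{1}{23 + 8}} - 1242304 = \sqrt{2} \sqrt{\frac{1}{31}} - 1242304 = \frac{\sqrt{2}}{\sqrt{31}} - 1242304 = \sqrt{2} \frac{\sqrt{31}}{31} - 1242304 = \frac{\sqrt{62}}{31} - 1242304 = -1242304 + \frac{\sqrt{62}}{31} \approx -1.2423 \cdot 10^{6}$)
$\frac{-4122221 - 552056}{-1264163 + u} = \frac{-4122221 - 552056}{-1264163 - \left(1242304 - \frac{\sqrt{62}}{31}\right)} = - \frac{4674277}{-2506467 + \frac{\sqrt{62}}{31}}$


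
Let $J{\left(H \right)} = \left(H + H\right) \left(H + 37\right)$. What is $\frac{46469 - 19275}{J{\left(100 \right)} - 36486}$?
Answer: $- \frac{13597}{4543} \approx -2.993$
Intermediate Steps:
$J{\left(H \right)} = 2 H \left(37 + H\right)$
$\frac{46469 - 19275}{J{\left(100 \right)} - 36486} = \frac{46469 - 19275}{2 \cdot 100 \left(37 + 100\right) - 36486} = \frac{27194}{2 \cdot 100 \cdot 137 - 36486} = \frac{27194}{27400 - 36486} = \frac{27194}{-9086} = 27194 \left(- \frac{1}{9086}\right) = - \frac{13597}{4543}$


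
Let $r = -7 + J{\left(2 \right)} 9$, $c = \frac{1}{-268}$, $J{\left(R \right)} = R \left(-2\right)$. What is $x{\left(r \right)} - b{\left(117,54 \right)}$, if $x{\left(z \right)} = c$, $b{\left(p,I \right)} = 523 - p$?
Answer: $- \frac{108809}{268} \approx -406.0$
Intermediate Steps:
$J{\left(R \right)} = - 2 R$
$c = - \frac{1}{268} \approx -0.0037313$
$r = -43$ ($r = -7 + \left(-2\right) 2 \cdot 9 = -7 - 36 = -43$)
$x{\left(z \right)} = - \frac{1}{268}$
$x{\left(r \right)} - b{\left(117,54 \right)} = - \frac{1}{268} - \left(523 - 117\right) = - \frac{1}{268} - 406 = - \frac{108809}{268}$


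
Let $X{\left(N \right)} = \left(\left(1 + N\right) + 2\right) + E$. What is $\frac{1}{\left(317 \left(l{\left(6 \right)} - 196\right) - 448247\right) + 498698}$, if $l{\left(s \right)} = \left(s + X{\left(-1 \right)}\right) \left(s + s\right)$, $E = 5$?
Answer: $\frac{1}{37771} \approx 2.6475 \cdot 10^{-5}$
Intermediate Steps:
$X{\left(N \right)} = 8 + N$ ($X{\left(N \right)} = \left(\left(1 + N\right) + 2\right) + 5 = \left(3 + N\right) + 5 = 8 + N$)
$l{\left(s \right)} = 2 s \left(7 + s\right)$ ($l{\left(s \right)} = \left(s + \left(8 - 1\right)\right) \left(s + s\right) = \left(s + 7\right) 2 s = \left(7 + s\right) 2 s = 2 s \left(7 + s\right)$)
$\frac{1}{\left(317 \left(l{\left(6 \right)} - 196\right) - 448247\right) + 498698} = \frac{1}{\left(317 \left(2 \cdot 6 \left(7 + 6\right) - 196\right) - 448247\right) + 498698} = \frac{1}{\left(317 \left(2 \cdot 6 \cdot 13 - 196\right) - 448247\right) + 498698} = \frac{1}{\left(317 \left(156 - 196\right) - 448247\right) + 498698} = \frac{1}{\left(317 \left(-40\right) - 448247\right) + 498698} = \frac{1}{\left(-12680 - 448247\right) + 498698} = \frac{1}{-460927 + 498698} = \frac{1}{37771}$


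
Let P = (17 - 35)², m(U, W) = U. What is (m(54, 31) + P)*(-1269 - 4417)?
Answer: -2149308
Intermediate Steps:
P = 324 (P = (-18)² = 324)
(m(54, 31) + P)*(-1269 - 4417) = (54 + 324)*(-1269 - 4417) = 378*(-5686) = -2149308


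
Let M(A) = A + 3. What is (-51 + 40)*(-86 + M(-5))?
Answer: 968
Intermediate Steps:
M(A) = 3 + A
(-51 + 40)*(-86 + M(-5)) = (-51 + 40)*(-86 + (3 - 5)) = -11*(-86 - 2) = -11*(-88) = 968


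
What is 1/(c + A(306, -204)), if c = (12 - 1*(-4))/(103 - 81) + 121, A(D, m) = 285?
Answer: 11/4474 ≈ 0.0024587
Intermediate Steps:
c = 1339/11 (c = (12 + 4)/22 + 121 = (1/22)*16 + 121 = 8/11 + 121 = 1339/11 ≈ 121.73)
1/(c + A(306, -204)) = 1/(1339/11 + 285) = 1/(4474/11) = 11/4474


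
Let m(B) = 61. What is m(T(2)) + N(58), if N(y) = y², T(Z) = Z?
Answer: 3425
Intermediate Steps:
m(T(2)) + N(58) = 61 + 58² = 61 + 3364 = 3425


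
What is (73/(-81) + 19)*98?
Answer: 143668/81 ≈ 1773.7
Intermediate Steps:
(73/(-81) + 19)*98 = (73*(-1/81) + 19)*98 = (-73/81 + 19)*98 = (1466/81)*98 = 143668/81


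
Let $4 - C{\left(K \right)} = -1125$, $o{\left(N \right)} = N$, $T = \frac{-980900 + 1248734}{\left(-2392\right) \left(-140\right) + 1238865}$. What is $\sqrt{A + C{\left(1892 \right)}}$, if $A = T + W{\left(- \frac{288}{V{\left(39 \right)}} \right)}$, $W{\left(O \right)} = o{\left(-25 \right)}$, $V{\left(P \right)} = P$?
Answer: $\frac{\sqrt{2734668853245930}}{1573745} \approx 33.229$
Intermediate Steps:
$T = \frac{267834}{1573745}$ ($T = \frac{267834}{334880 + 1238865} = \frac{267834}{1573745} \approx 0.17019$)
$C{\left(K \right)} = 1129$ ($C{\left(K \right)} = 4 - -1125 = 4 + 1125 = 1129$)
$W{\left(O \right)} = -25$
$A = - \frac{39075791}{1573745}$ ($A = \frac{267834}{1573745} - 25 = - \frac{39075791}{1573745} \approx -24.83$)
$\sqrt{A + C{\left(1892 \right)}} = \sqrt{- \frac{39075791}{1573745} + 1129} = \sqrt{\frac{1737682314}{1573745}} = \frac{\sqrt{2734668853245930}}{1573745}$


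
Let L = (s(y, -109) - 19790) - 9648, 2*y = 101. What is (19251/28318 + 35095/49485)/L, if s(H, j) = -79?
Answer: -389291189/8272530232182 ≈ -4.7058e-5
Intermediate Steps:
y = 101/2 (y = (½)*101 = 101/2 ≈ 50.500)
L = -29517 (L = (-79 - 19790) - 9648 = -19869 - 9648 = -29517)
(19251/28318 + 35095/49485)/L = (19251/28318 + 35095/49485)/(-29517) = (19251*(1/28318) + 35095*(1/49485))*(-1/29517) = (19251/28318 + 7019/9897)*(-1/29517) = (389291189/280263246)*(-1/29517) = -389291189/8272530232182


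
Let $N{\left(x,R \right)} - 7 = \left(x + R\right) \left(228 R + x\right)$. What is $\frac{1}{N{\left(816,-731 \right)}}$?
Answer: $- \frac{1}{14097413} \approx -7.0935 \cdot 10^{-8}$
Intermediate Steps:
$N{\left(x,R \right)} = 7 + \left(R + x\right) \left(x + 228 R\right)$ ($N{\left(x,R \right)} = 7 + \left(x + R\right) \left(228 R + x\right) = 7 + \left(R + x\right) \left(x + 228 R\right)$)
$\frac{1}{N{\left(816,-731 \right)}} = \frac{1}{7 + 816^{2} + 228 \left(-731\right)^{2} + 229 \left(-731\right) 816} = \frac{1}{7 + 665856 + 228 \cdot 534361 - 136597584} = \frac{1}{7 + 665856 + 121834308 - 136597584} = \frac{1}{-14097413} = - \frac{1}{14097413}$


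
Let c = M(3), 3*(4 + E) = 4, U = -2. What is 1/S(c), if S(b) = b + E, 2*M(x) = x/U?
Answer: -12/41 ≈ -0.29268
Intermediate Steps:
E = -8/3 (E = -4 + (⅓)*4 = -4 + 4/3 = -8/3 ≈ -2.6667)
M(x) = -x/4 (M(x) = (x/(-2))/2 = (x*(-½))/2 = (-x/2)/2 = -x/4)
c = -¾ (c = -¼*3 = -¾ ≈ -0.75000)
S(b) = -8/3 + b (S(b) = b - 8/3 = -8/3 + b)
1/S(c) = 1/(-8/3 - ¾) = 1/(-41/12) = -12/41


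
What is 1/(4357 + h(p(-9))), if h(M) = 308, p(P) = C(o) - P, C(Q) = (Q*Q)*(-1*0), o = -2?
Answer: 1/4665 ≈ 0.00021436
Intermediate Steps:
C(Q) = 0 (C(Q) = Q²*0 = 0)
p(P) = -P (p(P) = 0 - P = -P)
1/(4357 + h(p(-9))) = 1/(4357 + 308) = 1/4665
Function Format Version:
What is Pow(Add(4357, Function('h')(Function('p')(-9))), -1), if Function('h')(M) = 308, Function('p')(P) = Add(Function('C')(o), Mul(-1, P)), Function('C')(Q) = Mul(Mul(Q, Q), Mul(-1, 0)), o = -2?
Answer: Rational(1, 4665) ≈ 0.00021436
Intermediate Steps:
Function('C')(Q) = 0 (Function('C')(Q) = Mul(Pow(Q, 2), 0) = 0)
Function('p')(P) = Mul(-1, P) (Function('p')(P) = Add(0, Mul(-1, P)) = Mul(-1, P))
Pow(Add(4357, Function('h')(Function('p')(-9))), -1) = Pow(Add(4357, 308), -1) = Pow(4665, -1) = Rational(1, 4665)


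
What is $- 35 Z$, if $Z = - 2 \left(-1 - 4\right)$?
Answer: $-350$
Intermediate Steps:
$Z = 10$ ($Z = \left(-2\right) \left(-5\right) = 10$)
$- 35 Z = \left(-35\right) 10 = -350$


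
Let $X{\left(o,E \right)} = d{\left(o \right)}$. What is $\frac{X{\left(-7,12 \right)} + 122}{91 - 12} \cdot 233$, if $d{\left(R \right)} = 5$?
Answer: $\frac{29591}{79} \approx 374.57$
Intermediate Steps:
$X{\left(o,E \right)} = 5$
$\frac{X{\left(-7,12 \right)} + 122}{91 - 12} \cdot 233 = \frac{5 + 122}{91 - 12} \cdot 233 = \frac{127}{79} \cdot 233 = \frac{29591}{79}$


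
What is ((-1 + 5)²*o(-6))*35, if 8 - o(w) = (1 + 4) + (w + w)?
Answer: 8400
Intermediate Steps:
o(w) = 3 - 2*w (o(w) = 8 - ((1 + 4) + (w + w)) = 8 - (5 + 2*w) = 8 + (-5 - 2*w) = 3 - 2*w)
((-1 + 5)²*o(-6))*35 = ((-1 + 5)²*(3 - 2*(-6)))*35 = (4²*(3 + 12))*35 = (16*15)*35 = 240*35 = 8400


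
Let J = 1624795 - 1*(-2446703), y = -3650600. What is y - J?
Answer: -7722098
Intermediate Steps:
J = 4071498 (J = 1624795 + 2446703 = 4071498)
y - J = -3650600 - 1*4071498 = -3650600 - 4071498 = -7722098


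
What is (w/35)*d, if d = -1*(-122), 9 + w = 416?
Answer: 49654/35 ≈ 1418.7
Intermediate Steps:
w = 407 (w = -9 + 416 = 407)
d = 122
(w/35)*d = (407/35)*122 = 49654/35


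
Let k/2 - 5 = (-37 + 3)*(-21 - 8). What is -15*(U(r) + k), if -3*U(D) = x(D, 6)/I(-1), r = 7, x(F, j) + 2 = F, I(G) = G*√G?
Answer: -29730 + 25*I ≈ -29730.0 + 25.0*I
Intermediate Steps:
I(G) = G^(3/2)
x(F, j) = -2 + F
U(D) = -I*(-2 + D)/3 (U(D) = -(-2 + D)/(3*((-1)^(3/2))) = -(-2 + D)/(3*((-I))) = -(-2 + D)*I/3 = -I*(-2 + D)/3)
k = 1982 (k = 10 + 2*((-37 + 3)*(-21 - 8)) = 10 + 2*(-34*(-29)) = 10 + 2*986 = 10 + 1972 = 1982)
-15*(U(r) + k) = -15*(I*(2 - 1*7)/3 + 1982) = -15*(I*(2 - 7)/3 + 1982) = -15*((⅓)*I*(-5) + 1982) = -15*(-5*I/3 + 1982) = -15*(1982 - 5*I/3) = -29730 + 25*I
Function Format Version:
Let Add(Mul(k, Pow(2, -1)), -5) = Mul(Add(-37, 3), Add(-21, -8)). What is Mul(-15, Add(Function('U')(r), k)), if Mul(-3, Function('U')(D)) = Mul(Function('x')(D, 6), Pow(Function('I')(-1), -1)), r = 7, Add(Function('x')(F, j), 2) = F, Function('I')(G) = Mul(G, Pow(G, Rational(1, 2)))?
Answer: Add(-29730, Mul(25, I)) ≈ Add(-29730., Mul(25.000, I))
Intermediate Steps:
Function('I')(G) = Pow(G, Rational(3, 2))
Function('x')(F, j) = Add(-2, F)
Function('U')(D) = Mul(Rational(-1, 3), I, Add(-2, D)) (Function('U')(D) = Mul(Rational(-1, 3), Mul(Add(-2, D), Pow(Pow(-1, Rational(3, 2)), -1))) = Mul(Rational(-1, 3), Mul(Add(-2, D), Pow(Mul(-1, I), -1))) = Mul(Rational(-1, 3), Mul(Add(-2, D), I)) = Mul(Rational(-1, 3), Mul(I, Add(-2, D))) = Mul(Rational(-1, 3), I, Add(-2, D)))
k = 1982 (k = Add(10, Mul(2, Mul(Add(-37, 3), Add(-21, -8)))) = Add(10, Mul(2, Mul(-34, -29))) = Add(10, Mul(2, 986)) = Add(10, 1972) = 1982)
Mul(-15, Add(Function('U')(r), k)) = Mul(-15, Add(Mul(Rational(1, 3), I, Add(2, Mul(-1, 7))), 1982)) = Mul(-15, Add(Mul(Rational(1, 3), I, Add(2, -7)), 1982)) = Mul(-15, Add(Mul(Rational(1, 3), I, -5), 1982)) = Mul(-15, Add(Mul(Rational(-5, 3), I), 1982)) = Mul(-15, Add(1982, Mul(Rational(-5, 3), I))) = Add(-29730, Mul(25, I))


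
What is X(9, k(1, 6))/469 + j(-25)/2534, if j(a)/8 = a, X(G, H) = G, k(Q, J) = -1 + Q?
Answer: -5071/84889 ≈ -0.059737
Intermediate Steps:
j(a) = 8*a
X(9, k(1, 6))/469 + j(-25)/2534 = 9/469 + (8*(-25))/2534 = 9*(1/469) - 200*1/2534 = 9/469 - 100/1267 = -5071/84889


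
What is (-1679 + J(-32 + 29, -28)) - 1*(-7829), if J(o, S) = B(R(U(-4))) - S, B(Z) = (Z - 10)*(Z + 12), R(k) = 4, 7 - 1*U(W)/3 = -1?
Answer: 6082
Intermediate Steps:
U(W) = 24 (U(W) = 21 - 3*(-1) = 21 + 3 = 24)
B(Z) = (-10 + Z)*(12 + Z)
J(o, S) = -96 - S (J(o, S) = (-120 + 4² + 2*4) - S = (-120 + 16 + 8) - S = -96 - S)
(-1679 + J(-32 + 29, -28)) - 1*(-7829) = (-1679 + (-96 - 1*(-28))) - 1*(-7829) = (-1679 + (-96 + 28)) + 7829 = (-1679 - 68) + 7829 = -1747 + 7829 = 6082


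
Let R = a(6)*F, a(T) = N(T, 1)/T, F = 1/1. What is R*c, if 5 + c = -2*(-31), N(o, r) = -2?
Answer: -19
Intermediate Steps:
F = 1 (F = 1*1 = 1)
c = 57 (c = -5 - 2*(-31) = -5 + 62 = 57)
a(T) = -2/T
R = -⅓ (R = -2/6*1 = -2*⅙*1 = -⅓*1 = -⅓ ≈ -0.33333)
R*c = -⅓*57 = -19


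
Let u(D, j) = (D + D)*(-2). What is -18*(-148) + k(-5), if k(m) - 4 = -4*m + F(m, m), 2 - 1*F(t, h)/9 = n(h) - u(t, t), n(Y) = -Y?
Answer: 2841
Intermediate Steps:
u(D, j) = -4*D (u(D, j) = (2*D)*(-2) = -4*D)
F(t, h) = 18 - 36*t + 9*h (F(t, h) = 18 - 9*(-h - (-4)*t) = 18 - 9*(-h + 4*t) = 18 + (-36*t + 9*h) = 18 - 36*t + 9*h)
k(m) = 22 - 31*m (k(m) = 4 + (-4*m + (18 - 36*m + 9*m)) = 4 + (-4*m + (18 - 27*m)) = 4 + (18 - 31*m) = 22 - 31*m)
-18*(-148) + k(-5) = -18*(-148) + (22 - 31*(-5)) = 2664 + (22 + 155) = 2664 + 177 = 2841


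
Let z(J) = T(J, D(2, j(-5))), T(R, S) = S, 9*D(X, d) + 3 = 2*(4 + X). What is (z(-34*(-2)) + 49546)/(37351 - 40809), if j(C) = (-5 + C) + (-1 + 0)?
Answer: -49547/3458 ≈ -14.328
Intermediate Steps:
j(C) = -6 + C (j(C) = (-5 + C) - 1 = -6 + C)
D(X, d) = 5/9 + 2*X/9 (D(X, d) = -⅓ + (2*(4 + X))/9 = -⅓ + (8 + 2*X)/9 = -⅓ + (8/9 + 2*X/9) = 5/9 + 2*X/9)
z(J) = 1 (z(J) = 5/9 + (2/9)*2 = 5/9 + 4/9 = 1)
(z(-34*(-2)) + 49546)/(37351 - 40809) = (1 + 49546)/(37351 - 40809) = 49547/(-3458) = 49547*(-1/3458) = -49547/3458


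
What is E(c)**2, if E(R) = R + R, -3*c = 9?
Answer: 36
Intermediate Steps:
c = -3 (c = -1/3*9 = -3)
E(R) = 2*R
E(c)**2 = (2*(-3))**2 = (-6)**2 = 36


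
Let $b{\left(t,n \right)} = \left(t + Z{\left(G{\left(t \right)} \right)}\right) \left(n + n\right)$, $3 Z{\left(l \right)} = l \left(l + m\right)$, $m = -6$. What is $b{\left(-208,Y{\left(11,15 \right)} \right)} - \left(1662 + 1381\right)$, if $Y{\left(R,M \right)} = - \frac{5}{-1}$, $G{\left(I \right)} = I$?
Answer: $\frac{429751}{3} \approx 1.4325 \cdot 10^{5}$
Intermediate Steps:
$Y{\left(R,M \right)} = 5$ ($Y{\left(R,M \right)} = \left(-5\right) \left(-1\right) = 5$)
$Z{\left(l \right)} = \frac{l \left(-6 + l\right)}{3}$ ($Z{\left(l \right)} = \frac{l \left(l - 6\right)}{3} = \frac{l \left(-6 + l\right)}{3}$)
$b{\left(t,n \right)} = 2 n \left(t + \frac{t \left(-6 + t\right)}{3}\right)$ ($b{\left(t,n \right)} = \left(t + \frac{t \left(-6 + t\right)}{3}\right) \left(n + n\right) = \left(t + \frac{t \left(-6 + t\right)}{3}\right) 2 n = 2 n \left(t + \frac{t \left(-6 + t\right)}{3}\right)$)
$b{\left(-208,Y{\left(11,15 \right)} \right)} - \left(1662 + 1381\right) = \frac{2}{3} \cdot 5 \left(-208\right) \left(-3 - 208\right) - \left(1662 + 1381\right) = \frac{2}{3} \cdot 5 \left(-208\right) \left(-211\right) - 3043 = \frac{438880}{3} - 3043 = \frac{429751}{3}$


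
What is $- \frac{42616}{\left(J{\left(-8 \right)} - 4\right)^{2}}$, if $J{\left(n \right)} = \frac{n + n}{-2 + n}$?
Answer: $- \frac{133175}{18} \approx -7398.6$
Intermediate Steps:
$J{\left(n \right)} = \frac{2 n}{-2 + n}$
$- \frac{42616}{\left(J{\left(-8 \right)} - 4\right)^{2}} = - \frac{42616}{\left(2 \left(-8\right) \frac{1}{-2 - 8} - 4\right)^{2}} = - \frac{42616}{\left(2 \left(-8\right) \frac{1}{-10} - 4\right)^{2}} = - \frac{42616}{\left(2 \left(-8\right) \left(- \frac{1}{10}\right) - 4\right)^{2}} = - \frac{42616}{\left(\frac{8}{5} - 4\right)^{2}} = - \frac{42616}{\left(- \frac{12}{5}\right)^{2}} = - \frac{42616}{\frac{144}{25}} = \left(-42616\right) \frac{25}{144} = - \frac{133175}{18}$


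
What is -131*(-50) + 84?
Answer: 6634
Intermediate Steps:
-131*(-50) + 84 = 6550 + 84 = 6634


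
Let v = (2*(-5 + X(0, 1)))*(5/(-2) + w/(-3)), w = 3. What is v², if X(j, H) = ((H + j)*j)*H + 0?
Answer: 1225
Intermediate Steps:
X(j, H) = H*j*(H + j) (X(j, H) = (j*(H + j))*H + 0 = H*j*(H + j) + 0 = H*j*(H + j))
v = 35 (v = (2*(-5 + 1*0*(1 + 0)))*(5/(-2) + 3/(-3)) = (2*(-5 + 1*0*1))*(5*(-½) + 3*(-⅓)) = (2*(-5 + 0))*(-5/2 - 1) = (2*(-5))*(-7/2) = -10*(-7/2) = 35)
v² = 35² = 1225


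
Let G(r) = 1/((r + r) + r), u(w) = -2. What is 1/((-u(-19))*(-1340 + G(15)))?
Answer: -45/120598 ≈ -0.00037314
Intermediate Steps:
G(r) = 1/(3*r) (G(r) = 1/(2*r + r) = 1/(3*r))
1/((-u(-19))*(-1340 + G(15))) = 1/((-1*(-2))*(-1340 + (1/3)/15)) = 1/(2*(-1340 + (1/3)*(1/15))) = 1/(2*(-1340 + 1/45)) = 1/(2*(-60299/45)) = 1/(-120598/45) = -45/120598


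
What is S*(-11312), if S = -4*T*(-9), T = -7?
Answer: 2850624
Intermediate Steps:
S = -252 (S = -4*(-7)*(-9) = 28*(-9) = -252)
S*(-11312) = -252*(-11312) = 2850624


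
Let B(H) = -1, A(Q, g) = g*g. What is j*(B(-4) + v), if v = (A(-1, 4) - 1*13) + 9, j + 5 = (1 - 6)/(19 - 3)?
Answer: -935/16 ≈ -58.438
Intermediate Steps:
A(Q, g) = g²
j = -85/16 (j = -5 + (1 - 6)/(19 - 3) = -5 - 5/16 = -85/16 ≈ -5.3125)
v = 12 (v = (4² - 1*13) + 9 = (16 - 13) + 9 = 3 + 9 = 12)
j*(B(-4) + v) = -85*(-1 + 12)/16 = -85/16*11 = -935/16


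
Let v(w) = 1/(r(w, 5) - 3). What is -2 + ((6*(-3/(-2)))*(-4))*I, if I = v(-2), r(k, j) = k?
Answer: 26/5 ≈ 5.2000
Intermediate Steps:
v(w) = 1/(-3 + w) (v(w) = 1/(w - 3) = 1/(-3 + w))
I = -⅕ (I = 1/(-3 - 2) = 1/(-5) = -⅕ ≈ -0.20000)
-2 + ((6*(-3/(-2)))*(-4))*I = -2 + ((6*(-3/(-2)))*(-4))*(-⅕) = -2 + ((6*(-3*(-½)))*(-4))*(-⅕) = -2 + ((6*(3/2))*(-4))*(-⅕) = -2 + (9*(-4))*(-⅕) = -2 - 36*(-⅕) = -2 + 36/5 = 26/5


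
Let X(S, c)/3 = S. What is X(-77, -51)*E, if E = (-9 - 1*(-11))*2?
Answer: -924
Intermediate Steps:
X(S, c) = 3*S
E = 4 (E = (-9 + 11)*2 = 2*2 = 4)
X(-77, -51)*E = (3*(-77))*4 = -231*4 = -924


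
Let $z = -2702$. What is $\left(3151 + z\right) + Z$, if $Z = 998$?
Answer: $1447$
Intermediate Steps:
$\left(3151 + z\right) + Z = \left(3151 - 2702\right) + 998 = 449 + 998 = 1447$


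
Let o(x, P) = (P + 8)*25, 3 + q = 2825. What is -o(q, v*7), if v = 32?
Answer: -5800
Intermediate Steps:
q = 2822 (q = -3 + 2825 = 2822)
o(x, P) = 200 + 25*P (o(x, P) = (8 + P)*25 = 200 + 25*P)
-o(q, v*7) = -(200 + 25*(32*7)) = -(200 + 25*224) = -(200 + 5600) = -1*5800 = -5800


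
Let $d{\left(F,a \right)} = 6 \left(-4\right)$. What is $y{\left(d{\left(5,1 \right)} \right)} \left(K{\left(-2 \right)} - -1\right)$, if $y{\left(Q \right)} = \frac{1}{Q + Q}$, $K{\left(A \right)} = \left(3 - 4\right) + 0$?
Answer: $0$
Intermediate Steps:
$d{\left(F,a \right)} = -24$
$K{\left(A \right)} = -1$ ($K{\left(A \right)} = -1 + 0 = -1$)
$y{\left(Q \right)} = \frac{1}{2 Q}$
$y{\left(d{\left(5,1 \right)} \right)} \left(K{\left(-2 \right)} - -1\right) = \frac{1}{2 \left(-24\right)} \left(-1 - -1\right) = \frac{1}{2} \left(- \frac{1}{24}\right) \left(-1 + 1\right) = \left(- \frac{1}{48}\right) 0 = 0$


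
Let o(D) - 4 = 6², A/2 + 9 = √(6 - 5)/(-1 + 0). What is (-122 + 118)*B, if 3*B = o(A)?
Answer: -160/3 ≈ -53.333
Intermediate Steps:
A = -20 (A = -18 + 2*(√(6 - 5)/(-1 + 0)) = -18 + 2*(√1/(-1)) = -18 + 2*(1*(-1)) = -18 + 2*(-1) = -18 - 2 = -20)
o(D) = 40 (o(D) = 4 + 6² = 4 + 36 = 40)
B = 40/3 (B = (⅓)*40 = 40/3 ≈ 13.333)
(-122 + 118)*B = (-122 + 118)*(40/3) = -4*40/3 = -160/3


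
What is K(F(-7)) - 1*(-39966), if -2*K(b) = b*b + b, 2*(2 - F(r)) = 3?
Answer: 319725/8 ≈ 39966.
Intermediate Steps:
F(r) = ½ (F(r) = 2 - ½*3 = 2 - 3/2 = ½)
K(b) = -b/2 - b²/2 (K(b) = -(b*b + b)/2 = -(b² + b)/2 = -(b + b²)/2 = -b/2 - b²/2)
K(F(-7)) - 1*(-39966) = -½*½*(1 + ½) - 1*(-39966) = -½*½*3/2 + 39966 = -3/8 + 39966 = 319725/8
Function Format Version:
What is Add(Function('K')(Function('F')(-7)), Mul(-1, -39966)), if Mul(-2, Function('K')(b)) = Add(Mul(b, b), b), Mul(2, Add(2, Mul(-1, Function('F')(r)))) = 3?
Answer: Rational(319725, 8) ≈ 39966.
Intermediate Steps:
Function('F')(r) = Rational(1, 2) (Function('F')(r) = Add(2, Mul(Rational(-1, 2), 3)) = Add(2, Rational(-3, 2)) = Rational(1, 2))
Function('K')(b) = Add(Mul(Rational(-1, 2), b), Mul(Rational(-1, 2), Pow(b, 2))) (Function('K')(b) = Mul(Rational(-1, 2), Add(Mul(b, b), b)) = Mul(Rational(-1, 2), Add(Pow(b, 2), b)) = Mul(Rational(-1, 2), Add(b, Pow(b, 2))) = Add(Mul(Rational(-1, 2), b), Mul(Rational(-1, 2), Pow(b, 2))))
Add(Function('K')(Function('F')(-7)), Mul(-1, -39966)) = Add(Mul(Rational(-1, 2), Rational(1, 2), Add(1, Rational(1, 2))), Mul(-1, -39966)) = Add(Mul(Rational(-1, 2), Rational(1, 2), Rational(3, 2)), 39966) = Add(Rational(-3, 8), 39966) = Rational(319725, 8)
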